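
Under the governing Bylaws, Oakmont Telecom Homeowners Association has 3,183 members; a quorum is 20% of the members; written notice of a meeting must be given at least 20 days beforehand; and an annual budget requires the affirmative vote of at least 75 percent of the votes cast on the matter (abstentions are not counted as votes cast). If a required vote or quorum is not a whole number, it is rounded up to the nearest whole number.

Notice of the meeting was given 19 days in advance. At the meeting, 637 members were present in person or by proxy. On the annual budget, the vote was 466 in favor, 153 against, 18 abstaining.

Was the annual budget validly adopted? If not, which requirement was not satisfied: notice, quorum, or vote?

Notice: 19 days given; 20 required. Not satisfied.
Quorum: 20% of 3,183 = 636.60, rounded up to 637; 637 present. Satisfied.
Vote: requires three-fourths of the votes cast (637 − 18 abstaining = 619); 3/4 of 619 = 464.25, rounded up to 465, so 465 needed; 466 in favor. Satisfied.

Invalid — notice requirement not satisfied.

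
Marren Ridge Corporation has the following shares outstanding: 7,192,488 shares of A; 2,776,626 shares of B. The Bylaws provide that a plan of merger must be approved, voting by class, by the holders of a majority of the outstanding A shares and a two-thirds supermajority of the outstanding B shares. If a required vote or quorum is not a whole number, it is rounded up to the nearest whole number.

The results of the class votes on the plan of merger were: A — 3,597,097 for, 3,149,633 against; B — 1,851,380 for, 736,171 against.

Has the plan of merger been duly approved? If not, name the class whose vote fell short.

Approved — every class gave the required vote.

A: a majority of 7192488 is 3596245; 3,596,245 required, 3,597,097 in favor — approved.
B: 2/3 of 2776626 = 1851084; 1,851,084 required, 1,851,380 in favor — approved.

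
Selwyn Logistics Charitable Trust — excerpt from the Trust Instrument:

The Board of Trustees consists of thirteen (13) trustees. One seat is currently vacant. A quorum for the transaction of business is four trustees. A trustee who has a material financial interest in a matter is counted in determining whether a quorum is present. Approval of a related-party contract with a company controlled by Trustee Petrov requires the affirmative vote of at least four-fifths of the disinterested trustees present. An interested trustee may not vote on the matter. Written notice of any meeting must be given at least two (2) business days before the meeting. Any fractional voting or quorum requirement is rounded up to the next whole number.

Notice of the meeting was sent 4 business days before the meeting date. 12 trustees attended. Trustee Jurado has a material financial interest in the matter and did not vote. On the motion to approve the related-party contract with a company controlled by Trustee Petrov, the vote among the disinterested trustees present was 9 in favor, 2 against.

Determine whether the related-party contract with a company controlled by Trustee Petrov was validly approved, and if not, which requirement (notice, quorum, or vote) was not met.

Valid — all requirements satisfied.

Notice: 4 business days given; 2 required (4 ≥ 2). Satisfied.
Quorum: 12 present (interested trustees count toward quorum); quorum is 4. Satisfied.
Vote: the related-party contract with a company controlled by Trustee Petrov requires four-fifths of the disinterested trustees present (12 − 1 = 11). 4/5 of 11 = 8.80, rounded up to 9, so 9 affirmative votes are needed; 9 voted in favor. Satisfied.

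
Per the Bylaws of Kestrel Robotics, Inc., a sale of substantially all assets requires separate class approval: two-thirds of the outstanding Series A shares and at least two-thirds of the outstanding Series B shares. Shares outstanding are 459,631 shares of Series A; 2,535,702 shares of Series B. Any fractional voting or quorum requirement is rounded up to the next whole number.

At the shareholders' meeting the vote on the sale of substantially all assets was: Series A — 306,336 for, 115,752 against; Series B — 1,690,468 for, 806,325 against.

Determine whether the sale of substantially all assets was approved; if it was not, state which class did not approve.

Not approved — the Series A shares did not give the required vote.

Series A: 2/3 of 459631 = 306420.67, rounded up to 306421; 306,421 required, 306,336 in favor — not approved.
Series B: 2/3 of 2535702 = 1690468; 1,690,468 required, 1,690,468 in favor — approved.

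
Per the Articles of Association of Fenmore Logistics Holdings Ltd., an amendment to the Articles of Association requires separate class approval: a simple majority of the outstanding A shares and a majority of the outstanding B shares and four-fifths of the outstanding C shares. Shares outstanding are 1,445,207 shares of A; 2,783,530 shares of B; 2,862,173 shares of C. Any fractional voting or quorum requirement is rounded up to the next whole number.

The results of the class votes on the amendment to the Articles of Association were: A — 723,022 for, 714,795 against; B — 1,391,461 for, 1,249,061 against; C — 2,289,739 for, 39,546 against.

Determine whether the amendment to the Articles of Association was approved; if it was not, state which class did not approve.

A: a majority of 1445207 is 722604; 722,604 required, 723,022 in favor — approved.
B: a majority of 2783530 is 1391766; 1,391,766 required, 1,391,461 in favor — not approved.
C: 4/5 of 2862173 = 2289738.40, rounded up to 2289739; 2,289,739 required, 2,289,739 in favor — approved.

Not approved — the B shares did not give the required vote.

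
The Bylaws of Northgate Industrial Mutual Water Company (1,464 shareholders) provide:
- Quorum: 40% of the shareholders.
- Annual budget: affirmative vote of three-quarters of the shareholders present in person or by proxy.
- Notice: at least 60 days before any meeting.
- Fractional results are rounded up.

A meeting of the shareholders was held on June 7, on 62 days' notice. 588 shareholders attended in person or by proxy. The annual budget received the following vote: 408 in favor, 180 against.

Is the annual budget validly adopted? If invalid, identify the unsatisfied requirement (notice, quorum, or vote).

Invalid — vote requirement not satisfied.

Notice: 62 days given; 60 required. Satisfied.
Quorum: 40% of 1,464 = 585.60, rounded up to 586; 588 present. Satisfied.
Vote: requires three-fourths of those present (588); 3/4 of 588 = 441, so 441 needed; 408 in favor. Not satisfied.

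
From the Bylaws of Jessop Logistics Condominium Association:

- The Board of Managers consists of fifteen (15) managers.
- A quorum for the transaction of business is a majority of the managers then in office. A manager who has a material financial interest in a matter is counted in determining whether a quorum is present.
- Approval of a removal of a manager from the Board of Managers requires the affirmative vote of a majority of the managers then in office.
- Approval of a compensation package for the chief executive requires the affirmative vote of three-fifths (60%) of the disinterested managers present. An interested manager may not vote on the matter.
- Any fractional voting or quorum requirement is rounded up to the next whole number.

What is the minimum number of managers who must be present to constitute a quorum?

8

A majority of 15 is 8.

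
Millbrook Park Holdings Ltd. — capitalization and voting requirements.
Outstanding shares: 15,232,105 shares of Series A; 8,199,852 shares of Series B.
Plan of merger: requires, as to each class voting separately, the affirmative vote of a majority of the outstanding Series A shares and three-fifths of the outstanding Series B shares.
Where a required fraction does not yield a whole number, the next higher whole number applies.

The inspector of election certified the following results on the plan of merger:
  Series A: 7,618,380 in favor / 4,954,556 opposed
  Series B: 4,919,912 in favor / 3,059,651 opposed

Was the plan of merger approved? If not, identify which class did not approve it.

Series A: a majority of 15232105 is 7616053; 7,616,053 required, 7,618,380 in favor — approved.
Series B: 3/5 of 8199852 = 4919911.20, rounded up to 4919912; 4,919,912 required, 4,919,912 in favor — approved.

Approved — every class gave the required vote.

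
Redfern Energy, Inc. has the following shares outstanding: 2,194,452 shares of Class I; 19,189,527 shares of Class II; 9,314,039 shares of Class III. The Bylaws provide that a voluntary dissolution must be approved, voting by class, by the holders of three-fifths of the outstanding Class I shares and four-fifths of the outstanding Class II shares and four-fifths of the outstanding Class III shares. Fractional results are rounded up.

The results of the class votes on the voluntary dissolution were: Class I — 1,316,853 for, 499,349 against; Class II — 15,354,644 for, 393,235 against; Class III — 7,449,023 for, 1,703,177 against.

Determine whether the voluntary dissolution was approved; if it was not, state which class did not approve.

Class I: 3/5 of 2194452 = 1316671.20, rounded up to 1316672; 1,316,672 required, 1,316,853 in favor — approved.
Class II: 4/5 of 19189527 = 15351621.60, rounded up to 15351622; 15,351,622 required, 15,354,644 in favor — approved.
Class III: 4/5 of 9314039 = 7451231.20, rounded up to 7451232; 7,451,232 required, 7,449,023 in favor — not approved.

Not approved — the Class III shares did not give the required vote.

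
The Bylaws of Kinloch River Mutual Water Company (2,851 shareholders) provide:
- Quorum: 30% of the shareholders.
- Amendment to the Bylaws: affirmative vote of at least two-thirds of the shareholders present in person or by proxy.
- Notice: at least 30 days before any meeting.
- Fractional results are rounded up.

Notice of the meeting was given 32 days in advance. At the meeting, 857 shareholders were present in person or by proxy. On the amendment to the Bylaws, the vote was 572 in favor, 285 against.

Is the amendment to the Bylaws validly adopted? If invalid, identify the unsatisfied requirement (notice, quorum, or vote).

Valid — all requirements satisfied.

Notice: 32 days given; 30 required. Satisfied.
Quorum: 30% of 2,851 = 855.30, rounded up to 856; 857 present. Satisfied.
Vote: requires two-thirds of those present (857); 2/3 of 857 = 571.33, rounded up to 572, so 572 needed; 572 in favor. Satisfied.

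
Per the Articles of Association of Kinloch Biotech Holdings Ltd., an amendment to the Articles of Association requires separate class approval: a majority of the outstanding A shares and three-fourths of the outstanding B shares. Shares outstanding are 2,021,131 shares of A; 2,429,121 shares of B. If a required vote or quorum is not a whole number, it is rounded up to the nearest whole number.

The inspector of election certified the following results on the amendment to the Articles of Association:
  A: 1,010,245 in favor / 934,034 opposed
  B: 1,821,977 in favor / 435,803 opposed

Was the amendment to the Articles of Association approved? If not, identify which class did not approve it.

Not approved — the A shares did not give the required vote.

A: a majority of 2021131 is 1010566; 1,010,566 required, 1,010,245 in favor — not approved.
B: 3/4 of 2429121 = 1821840.75, rounded up to 1821841; 1,821,841 required, 1,821,977 in favor — approved.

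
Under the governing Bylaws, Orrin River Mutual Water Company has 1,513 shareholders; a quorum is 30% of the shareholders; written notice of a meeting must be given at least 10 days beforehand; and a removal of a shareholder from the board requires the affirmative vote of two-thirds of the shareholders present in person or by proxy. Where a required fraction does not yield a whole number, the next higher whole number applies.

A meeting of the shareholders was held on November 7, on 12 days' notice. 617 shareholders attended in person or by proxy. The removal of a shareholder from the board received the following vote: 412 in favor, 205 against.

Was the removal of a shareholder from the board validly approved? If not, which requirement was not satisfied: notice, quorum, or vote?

Valid — all requirements satisfied.

Notice: 12 days given; 10 required. Satisfied.
Quorum: 30% of 1,513 = 453.90, rounded up to 454; 617 present. Satisfied.
Vote: requires two-thirds of those present (617); 2/3 of 617 = 411.33, rounded up to 412, so 412 needed; 412 in favor. Satisfied.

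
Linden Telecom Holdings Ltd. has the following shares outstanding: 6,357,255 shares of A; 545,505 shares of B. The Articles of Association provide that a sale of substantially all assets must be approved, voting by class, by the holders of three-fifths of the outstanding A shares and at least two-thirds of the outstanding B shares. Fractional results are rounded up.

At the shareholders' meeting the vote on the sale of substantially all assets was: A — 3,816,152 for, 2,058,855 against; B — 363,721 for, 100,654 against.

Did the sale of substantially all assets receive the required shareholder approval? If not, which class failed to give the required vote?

A: 3/5 of 6357255 = 3814353; 3,814,353 required, 3,816,152 in favor — approved.
B: 2/3 of 545505 = 363670; 363,670 required, 363,721 in favor — approved.

Approved — every class gave the required vote.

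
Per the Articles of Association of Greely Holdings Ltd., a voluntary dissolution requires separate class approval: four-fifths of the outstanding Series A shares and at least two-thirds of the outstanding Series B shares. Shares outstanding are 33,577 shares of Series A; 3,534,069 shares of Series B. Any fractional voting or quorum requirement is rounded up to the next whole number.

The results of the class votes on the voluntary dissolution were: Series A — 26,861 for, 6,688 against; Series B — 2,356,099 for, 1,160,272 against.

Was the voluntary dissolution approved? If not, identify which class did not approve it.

Series A: 4/5 of 33577 = 26861.60, rounded up to 26862; 26,862 required, 26,861 in favor — not approved.
Series B: 2/3 of 3534069 = 2356046; 2,356,046 required, 2,356,099 in favor — approved.

Not approved — the Series A shares did not give the required vote.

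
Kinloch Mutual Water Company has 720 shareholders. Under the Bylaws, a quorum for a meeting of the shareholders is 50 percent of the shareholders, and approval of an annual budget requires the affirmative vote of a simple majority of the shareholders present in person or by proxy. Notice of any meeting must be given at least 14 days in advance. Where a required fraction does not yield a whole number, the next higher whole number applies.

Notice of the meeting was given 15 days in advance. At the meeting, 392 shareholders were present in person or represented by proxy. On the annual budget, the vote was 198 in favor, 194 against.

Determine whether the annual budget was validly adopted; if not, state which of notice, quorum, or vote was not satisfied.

Notice: 15 days given; 14 required. Satisfied.
Quorum: 50% of 720 = 360; 392 present. Satisfied.
Vote: requires a majority of those present (392); a majority of 392 is 197, so 197 needed; 198 in favor. Satisfied.

Valid — all requirements satisfied.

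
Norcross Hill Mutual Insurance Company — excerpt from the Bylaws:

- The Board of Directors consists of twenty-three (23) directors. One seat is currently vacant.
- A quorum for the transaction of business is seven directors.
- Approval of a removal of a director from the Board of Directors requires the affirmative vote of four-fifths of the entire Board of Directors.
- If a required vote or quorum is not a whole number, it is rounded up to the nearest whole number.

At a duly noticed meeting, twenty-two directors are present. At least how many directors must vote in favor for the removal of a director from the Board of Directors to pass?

The removal of a director from the Board of Directors requires four-fifths of the entire Board of Directors (23).
4/5 of 23 = 18.40, rounded up to 19.

19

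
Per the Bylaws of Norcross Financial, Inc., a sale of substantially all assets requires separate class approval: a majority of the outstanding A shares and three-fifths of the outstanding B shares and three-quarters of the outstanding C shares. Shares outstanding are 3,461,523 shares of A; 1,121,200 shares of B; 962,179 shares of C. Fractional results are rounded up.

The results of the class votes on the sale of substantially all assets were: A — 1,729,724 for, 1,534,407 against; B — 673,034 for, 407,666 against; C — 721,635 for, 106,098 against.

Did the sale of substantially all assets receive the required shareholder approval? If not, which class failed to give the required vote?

Not approved — the A shares did not give the required vote.

A: a majority of 3461523 is 1730762; 1,730,762 required, 1,729,724 in favor — not approved.
B: 3/5 of 1121200 = 672720; 672,720 required, 673,034 in favor — approved.
C: 3/4 of 962179 = 721634.25, rounded up to 721635; 721,635 required, 721,635 in favor — approved.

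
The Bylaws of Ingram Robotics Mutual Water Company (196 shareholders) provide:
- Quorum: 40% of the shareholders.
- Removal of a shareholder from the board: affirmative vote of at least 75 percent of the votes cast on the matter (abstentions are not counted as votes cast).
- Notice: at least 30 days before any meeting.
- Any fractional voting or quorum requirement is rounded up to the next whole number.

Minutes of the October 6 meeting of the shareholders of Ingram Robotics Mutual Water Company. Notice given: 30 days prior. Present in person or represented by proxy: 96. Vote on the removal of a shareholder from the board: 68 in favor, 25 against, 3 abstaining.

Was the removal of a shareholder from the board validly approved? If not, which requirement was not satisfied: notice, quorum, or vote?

Invalid — vote requirement not satisfied.

Notice: 30 days given; 30 required. Satisfied.
Quorum: 40% of 196 = 78.40, rounded up to 79; 96 present. Satisfied.
Vote: requires three-fourths of the votes cast (96 − 3 abstaining = 93); 3/4 of 93 = 69.75, rounded up to 70, so 70 needed; 68 in favor. Not satisfied.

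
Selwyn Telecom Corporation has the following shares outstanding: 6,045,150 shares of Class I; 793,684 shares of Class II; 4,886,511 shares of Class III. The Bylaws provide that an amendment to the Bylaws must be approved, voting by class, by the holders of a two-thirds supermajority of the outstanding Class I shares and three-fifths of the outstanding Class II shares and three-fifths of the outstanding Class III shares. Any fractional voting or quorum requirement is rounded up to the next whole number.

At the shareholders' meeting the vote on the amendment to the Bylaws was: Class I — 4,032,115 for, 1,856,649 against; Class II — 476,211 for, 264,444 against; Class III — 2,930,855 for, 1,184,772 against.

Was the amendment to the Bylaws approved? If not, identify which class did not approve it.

Class I: 2/3 of 6045150 = 4030100; 4,030,100 required, 4,032,115 in favor — approved.
Class II: 3/5 of 793684 = 476210.40, rounded up to 476211; 476,211 required, 476,211 in favor — approved.
Class III: 3/5 of 4886511 = 2931906.60, rounded up to 2931907; 2,931,907 required, 2,930,855 in favor — not approved.

Not approved — the Class III shares did not give the required vote.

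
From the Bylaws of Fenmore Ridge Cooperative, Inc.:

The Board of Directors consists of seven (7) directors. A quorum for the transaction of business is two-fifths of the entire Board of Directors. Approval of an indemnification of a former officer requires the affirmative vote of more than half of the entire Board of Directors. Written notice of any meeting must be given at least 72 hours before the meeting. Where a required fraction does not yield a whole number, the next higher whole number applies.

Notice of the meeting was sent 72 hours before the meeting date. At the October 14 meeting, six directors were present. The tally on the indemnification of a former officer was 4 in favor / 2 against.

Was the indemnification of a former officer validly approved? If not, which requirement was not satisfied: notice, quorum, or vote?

Notice: 72 hours given; 72 required (72 ≥ 72). Satisfied.
Quorum: 6 present; quorum is 3. Satisfied.
Vote: the indemnification of a former officer requires a majority of the entire Board of Directors (7). A majority of 7 is 4, so 4 affirmative votes are needed; 4 voted in favor. Satisfied.

Valid — all requirements satisfied.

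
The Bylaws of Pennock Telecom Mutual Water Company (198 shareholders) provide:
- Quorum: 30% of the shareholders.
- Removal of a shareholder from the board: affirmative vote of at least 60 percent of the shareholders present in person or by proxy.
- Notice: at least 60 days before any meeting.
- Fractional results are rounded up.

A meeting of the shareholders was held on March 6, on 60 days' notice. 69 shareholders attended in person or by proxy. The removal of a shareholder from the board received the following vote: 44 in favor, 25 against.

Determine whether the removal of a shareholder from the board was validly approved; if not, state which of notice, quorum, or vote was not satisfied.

Notice: 60 days given; 60 required. Satisfied.
Quorum: 30% of 198 = 59.40, rounded up to 60; 69 present. Satisfied.
Vote: requires three-fifths of those present (69); 3/5 of 69 = 41.40, rounded up to 42, so 42 needed; 44 in favor. Satisfied.

Valid — all requirements satisfied.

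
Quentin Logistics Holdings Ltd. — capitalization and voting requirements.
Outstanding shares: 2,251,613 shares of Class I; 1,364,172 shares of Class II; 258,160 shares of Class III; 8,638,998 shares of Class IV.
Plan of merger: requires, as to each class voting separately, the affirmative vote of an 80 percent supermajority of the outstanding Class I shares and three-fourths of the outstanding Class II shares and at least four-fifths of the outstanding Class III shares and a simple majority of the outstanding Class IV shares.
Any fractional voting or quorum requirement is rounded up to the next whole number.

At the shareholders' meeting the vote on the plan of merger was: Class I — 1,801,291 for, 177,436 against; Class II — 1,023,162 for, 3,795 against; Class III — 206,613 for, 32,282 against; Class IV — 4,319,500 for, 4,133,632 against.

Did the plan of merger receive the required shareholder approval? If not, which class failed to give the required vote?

Class I: 4/5 of 2251613 = 1801290.40, rounded up to 1801291; 1,801,291 required, 1,801,291 in favor — approved.
Class II: 3/4 of 1364172 = 1023129; 1,023,129 required, 1,023,162 in favor — approved.
Class III: 4/5 of 258160 = 206528; 206,528 required, 206,613 in favor — approved.
Class IV: a majority of 8638998 is 4319500; 4,319,500 required, 4,319,500 in favor — approved.

Approved — every class gave the required vote.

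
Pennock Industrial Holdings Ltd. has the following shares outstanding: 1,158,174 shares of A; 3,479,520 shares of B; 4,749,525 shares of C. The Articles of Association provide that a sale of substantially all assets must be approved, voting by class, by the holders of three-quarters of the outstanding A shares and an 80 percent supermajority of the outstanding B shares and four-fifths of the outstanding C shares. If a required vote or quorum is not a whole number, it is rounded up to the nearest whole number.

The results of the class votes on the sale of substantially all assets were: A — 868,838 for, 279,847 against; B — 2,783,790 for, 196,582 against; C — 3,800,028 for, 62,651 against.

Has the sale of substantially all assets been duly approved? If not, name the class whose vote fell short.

A: 3/4 of 1158174 = 868630.50, rounded up to 868631; 868,631 required, 868,838 in favor — approved.
B: 4/5 of 3479520 = 2783616; 2,783,616 required, 2,783,790 in favor — approved.
C: 4/5 of 4749525 = 3799620; 3,799,620 required, 3,800,028 in favor — approved.

Approved — every class gave the required vote.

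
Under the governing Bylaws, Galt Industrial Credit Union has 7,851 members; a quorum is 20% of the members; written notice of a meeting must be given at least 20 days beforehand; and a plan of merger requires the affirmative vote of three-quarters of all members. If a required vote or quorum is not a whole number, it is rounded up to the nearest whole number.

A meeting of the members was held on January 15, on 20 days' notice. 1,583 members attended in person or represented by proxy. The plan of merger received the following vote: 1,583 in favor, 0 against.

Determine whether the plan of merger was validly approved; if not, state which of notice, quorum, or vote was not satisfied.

Invalid — vote requirement not satisfied.

Notice: 20 days given; 20 required. Satisfied.
Quorum: 20% of 7,851 = 1,570.20, rounded up to 1,571; 1,583 present. Satisfied.
Vote: requires three-fourths of all members (7,851); 3/4 of 7851 = 5888.25, rounded up to 5889, so 5,889 needed; 1,583 in favor. Not satisfied.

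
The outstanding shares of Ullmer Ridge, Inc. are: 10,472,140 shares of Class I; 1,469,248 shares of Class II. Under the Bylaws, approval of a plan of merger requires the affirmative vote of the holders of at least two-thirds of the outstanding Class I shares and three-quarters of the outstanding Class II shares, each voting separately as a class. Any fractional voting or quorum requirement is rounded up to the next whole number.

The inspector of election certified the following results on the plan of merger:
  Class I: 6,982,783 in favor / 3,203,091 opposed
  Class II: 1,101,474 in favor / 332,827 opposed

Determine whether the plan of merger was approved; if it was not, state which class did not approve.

Class I: 2/3 of 10472140 = 6981426.67, rounded up to 6981427; 6,981,427 required, 6,982,783 in favor — approved.
Class II: 3/4 of 1469248 = 1101936; 1,101,936 required, 1,101,474 in favor — not approved.

Not approved — the Class II shares did not give the required vote.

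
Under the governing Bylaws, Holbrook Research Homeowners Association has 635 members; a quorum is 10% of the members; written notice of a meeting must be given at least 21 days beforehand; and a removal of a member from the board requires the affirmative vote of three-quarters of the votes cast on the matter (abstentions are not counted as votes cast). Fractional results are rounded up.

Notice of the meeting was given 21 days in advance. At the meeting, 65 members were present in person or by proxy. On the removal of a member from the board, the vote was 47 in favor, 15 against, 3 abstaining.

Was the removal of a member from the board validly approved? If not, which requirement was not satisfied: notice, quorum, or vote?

Valid — all requirements satisfied.

Notice: 21 days given; 21 required. Satisfied.
Quorum: 10% of 635 = 63.50, rounded up to 64; 65 present. Satisfied.
Vote: requires three-fourths of the votes cast (65 − 3 abstaining = 62); 3/4 of 62 = 46.50, rounded up to 47, so 47 needed; 47 in favor. Satisfied.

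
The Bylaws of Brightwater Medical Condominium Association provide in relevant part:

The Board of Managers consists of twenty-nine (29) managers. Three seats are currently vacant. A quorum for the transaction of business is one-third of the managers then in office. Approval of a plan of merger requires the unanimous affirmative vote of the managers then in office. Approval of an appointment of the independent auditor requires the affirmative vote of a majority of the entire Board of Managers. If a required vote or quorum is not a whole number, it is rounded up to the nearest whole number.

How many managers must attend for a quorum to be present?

9

1/3 of 26 = 8.67, rounded up to 9.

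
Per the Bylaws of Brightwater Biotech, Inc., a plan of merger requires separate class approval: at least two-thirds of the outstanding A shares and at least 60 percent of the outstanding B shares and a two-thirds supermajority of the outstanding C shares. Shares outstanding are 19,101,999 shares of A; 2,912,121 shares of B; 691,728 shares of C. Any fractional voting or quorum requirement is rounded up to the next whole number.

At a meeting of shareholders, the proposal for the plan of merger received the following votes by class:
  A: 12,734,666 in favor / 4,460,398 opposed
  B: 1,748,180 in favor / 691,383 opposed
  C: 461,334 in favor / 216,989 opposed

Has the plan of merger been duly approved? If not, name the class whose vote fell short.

A: 2/3 of 19101999 = 12734666; 12,734,666 required, 12,734,666 in favor — approved.
B: 3/5 of 2912121 = 1747272.60, rounded up to 1747273; 1,747,273 required, 1,748,180 in favor — approved.
C: 2/3 of 691728 = 461152; 461,152 required, 461,334 in favor — approved.

Approved — every class gave the required vote.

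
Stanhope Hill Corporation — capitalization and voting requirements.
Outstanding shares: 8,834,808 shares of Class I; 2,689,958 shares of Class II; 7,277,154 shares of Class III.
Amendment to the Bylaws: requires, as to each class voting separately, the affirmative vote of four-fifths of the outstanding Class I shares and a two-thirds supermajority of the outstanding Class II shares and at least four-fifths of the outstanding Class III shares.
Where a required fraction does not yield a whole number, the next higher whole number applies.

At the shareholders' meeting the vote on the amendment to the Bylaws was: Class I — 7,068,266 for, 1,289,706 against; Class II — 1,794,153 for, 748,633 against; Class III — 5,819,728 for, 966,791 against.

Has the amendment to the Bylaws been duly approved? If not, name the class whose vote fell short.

Class I: 4/5 of 8834808 = 7067846.40, rounded up to 7067847; 7,067,847 required, 7,068,266 in favor — approved.
Class II: 2/3 of 2689958 = 1793305.33, rounded up to 1793306; 1,793,306 required, 1,794,153 in favor — approved.
Class III: 4/5 of 7277154 = 5821723.20, rounded up to 5821724; 5,821,724 required, 5,819,728 in favor — not approved.

Not approved — the Class III shares did not give the required vote.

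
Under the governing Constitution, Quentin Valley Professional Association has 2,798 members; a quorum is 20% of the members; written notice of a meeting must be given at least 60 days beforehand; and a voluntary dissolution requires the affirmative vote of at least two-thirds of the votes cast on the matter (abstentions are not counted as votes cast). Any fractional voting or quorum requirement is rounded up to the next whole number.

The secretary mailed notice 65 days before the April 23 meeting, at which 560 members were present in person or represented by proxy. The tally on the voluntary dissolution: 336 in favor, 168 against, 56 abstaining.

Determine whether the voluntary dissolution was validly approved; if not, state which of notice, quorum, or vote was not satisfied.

Valid — all requirements satisfied.

Notice: 65 days given; 60 required. Satisfied.
Quorum: 20% of 2,798 = 559.60, rounded up to 560; 560 present. Satisfied.
Vote: requires two-thirds of the votes cast (560 − 56 abstaining = 504); 2/3 of 504 = 336, so 336 needed; 336 in favor. Satisfied.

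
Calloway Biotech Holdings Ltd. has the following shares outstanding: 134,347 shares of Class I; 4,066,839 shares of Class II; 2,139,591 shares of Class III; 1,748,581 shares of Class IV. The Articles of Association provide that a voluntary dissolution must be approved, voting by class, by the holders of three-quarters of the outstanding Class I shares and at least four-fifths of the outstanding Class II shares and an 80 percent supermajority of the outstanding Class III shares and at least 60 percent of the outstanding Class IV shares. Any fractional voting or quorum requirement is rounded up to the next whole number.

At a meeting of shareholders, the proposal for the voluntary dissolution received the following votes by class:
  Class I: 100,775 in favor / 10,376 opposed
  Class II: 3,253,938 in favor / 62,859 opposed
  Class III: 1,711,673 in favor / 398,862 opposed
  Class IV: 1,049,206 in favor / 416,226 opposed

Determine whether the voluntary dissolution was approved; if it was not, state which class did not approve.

Class I: 3/4 of 134347 = 100760.25, rounded up to 100761; 100,761 required, 100,775 in favor — approved.
Class II: 4/5 of 4066839 = 3253471.20, rounded up to 3253472; 3,253,472 required, 3,253,938 in favor — approved.
Class III: 4/5 of 2139591 = 1711672.80, rounded up to 1711673; 1,711,673 required, 1,711,673 in favor — approved.
Class IV: 3/5 of 1748581 = 1049148.60, rounded up to 1049149; 1,049,149 required, 1,049,206 in favor — approved.

Approved — every class gave the required vote.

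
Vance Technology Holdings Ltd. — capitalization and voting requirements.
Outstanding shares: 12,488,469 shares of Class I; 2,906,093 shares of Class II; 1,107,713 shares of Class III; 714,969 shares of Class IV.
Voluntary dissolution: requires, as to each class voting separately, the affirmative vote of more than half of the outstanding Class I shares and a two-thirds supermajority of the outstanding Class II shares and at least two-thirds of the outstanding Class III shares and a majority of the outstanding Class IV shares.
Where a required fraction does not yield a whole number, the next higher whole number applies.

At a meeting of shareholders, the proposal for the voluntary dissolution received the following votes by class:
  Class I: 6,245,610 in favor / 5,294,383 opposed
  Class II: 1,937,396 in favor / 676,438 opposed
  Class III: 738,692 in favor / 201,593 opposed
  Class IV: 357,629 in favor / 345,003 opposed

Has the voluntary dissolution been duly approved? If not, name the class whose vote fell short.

Approved — every class gave the required vote.

Class I: a majority of 12488469 is 6244235; 6,244,235 required, 6,245,610 in favor — approved.
Class II: 2/3 of 2906093 = 1937395.33, rounded up to 1937396; 1,937,396 required, 1,937,396 in favor — approved.
Class III: 2/3 of 1107713 = 738475.33, rounded up to 738476; 738,476 required, 738,692 in favor — approved.
Class IV: a majority of 714969 is 357485; 357,485 required, 357,629 in favor — approved.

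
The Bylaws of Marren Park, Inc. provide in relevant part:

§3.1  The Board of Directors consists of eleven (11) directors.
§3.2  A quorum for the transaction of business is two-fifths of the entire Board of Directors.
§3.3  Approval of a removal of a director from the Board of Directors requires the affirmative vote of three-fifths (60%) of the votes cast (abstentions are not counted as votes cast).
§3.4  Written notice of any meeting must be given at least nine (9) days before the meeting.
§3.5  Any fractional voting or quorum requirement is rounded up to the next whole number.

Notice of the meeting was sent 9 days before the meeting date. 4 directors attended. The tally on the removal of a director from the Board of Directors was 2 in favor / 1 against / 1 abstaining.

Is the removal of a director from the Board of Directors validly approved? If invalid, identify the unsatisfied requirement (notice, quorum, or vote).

Invalid — quorum requirement not satisfied.

Notice: 9 days given; 9 required (9 ≥ 9). Satisfied.
Quorum: 4 present; quorum is 5. Not satisfied.
Vote: the removal of a director from the Board of Directors requires three-fifths of the votes cast (4 present − 1 abstaining = 3). 3/5 of 3 = 1.80, rounded up to 2, so 2 affirmative votes are needed; 2 voted in favor. Satisfied. (Moot — without a quorum no business can be validly transacted.)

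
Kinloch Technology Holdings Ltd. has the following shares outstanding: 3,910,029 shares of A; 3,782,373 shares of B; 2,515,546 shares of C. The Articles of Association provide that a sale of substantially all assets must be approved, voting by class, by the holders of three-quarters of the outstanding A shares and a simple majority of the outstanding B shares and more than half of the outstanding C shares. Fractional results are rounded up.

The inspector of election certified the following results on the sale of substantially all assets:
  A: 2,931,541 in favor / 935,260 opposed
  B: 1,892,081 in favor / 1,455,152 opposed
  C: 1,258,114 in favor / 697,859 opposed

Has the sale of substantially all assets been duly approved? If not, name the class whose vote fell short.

Not approved — the A shares did not give the required vote.

A: 3/4 of 3910029 = 2932521.75, rounded up to 2932522; 2,932,522 required, 2,931,541 in favor — not approved.
B: a majority of 3782373 is 1891187; 1,891,187 required, 1,892,081 in favor — approved.
C: a majority of 2515546 is 1257774; 1,257,774 required, 1,258,114 in favor — approved.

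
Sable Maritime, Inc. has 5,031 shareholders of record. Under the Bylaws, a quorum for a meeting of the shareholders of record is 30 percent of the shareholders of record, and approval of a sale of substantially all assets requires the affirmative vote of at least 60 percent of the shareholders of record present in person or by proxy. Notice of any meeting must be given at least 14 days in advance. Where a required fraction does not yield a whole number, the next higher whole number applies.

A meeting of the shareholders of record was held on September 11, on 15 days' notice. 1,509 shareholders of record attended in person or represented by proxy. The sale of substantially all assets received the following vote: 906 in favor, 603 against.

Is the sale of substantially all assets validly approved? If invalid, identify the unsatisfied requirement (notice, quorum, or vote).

Notice: 15 days given; 14 required. Satisfied.
Quorum: 30% of 5,031 = 1,509.30, rounded up to 1,510; 1,509 present. Not satisfied.
Vote: requires three-fifths of those present (1,509); 3/5 of 1509 = 905.40, rounded up to 906, so 906 needed; 906 in favor. Satisfied.

Invalid — quorum requirement not satisfied.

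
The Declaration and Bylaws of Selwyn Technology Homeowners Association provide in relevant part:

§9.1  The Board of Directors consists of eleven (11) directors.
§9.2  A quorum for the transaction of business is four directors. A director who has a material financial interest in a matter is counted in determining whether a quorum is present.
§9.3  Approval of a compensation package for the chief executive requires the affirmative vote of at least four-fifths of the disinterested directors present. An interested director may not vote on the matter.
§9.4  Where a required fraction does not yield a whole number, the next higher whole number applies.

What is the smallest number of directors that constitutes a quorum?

The quorum is fixed at 4.

4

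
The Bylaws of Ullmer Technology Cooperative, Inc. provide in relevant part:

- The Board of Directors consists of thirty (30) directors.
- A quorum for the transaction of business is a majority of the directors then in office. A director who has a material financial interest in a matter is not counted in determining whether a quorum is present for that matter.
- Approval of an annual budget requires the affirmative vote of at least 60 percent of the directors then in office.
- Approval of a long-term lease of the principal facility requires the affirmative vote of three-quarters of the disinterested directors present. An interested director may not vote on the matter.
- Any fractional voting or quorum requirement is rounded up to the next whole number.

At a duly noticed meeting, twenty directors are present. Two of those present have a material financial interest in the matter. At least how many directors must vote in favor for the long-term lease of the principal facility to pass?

The long-term lease of the principal facility requires three-fourths of the disinterested directors present (20 − 2 = 18).
3/4 of 18 = 13.50, rounded up to 14.

14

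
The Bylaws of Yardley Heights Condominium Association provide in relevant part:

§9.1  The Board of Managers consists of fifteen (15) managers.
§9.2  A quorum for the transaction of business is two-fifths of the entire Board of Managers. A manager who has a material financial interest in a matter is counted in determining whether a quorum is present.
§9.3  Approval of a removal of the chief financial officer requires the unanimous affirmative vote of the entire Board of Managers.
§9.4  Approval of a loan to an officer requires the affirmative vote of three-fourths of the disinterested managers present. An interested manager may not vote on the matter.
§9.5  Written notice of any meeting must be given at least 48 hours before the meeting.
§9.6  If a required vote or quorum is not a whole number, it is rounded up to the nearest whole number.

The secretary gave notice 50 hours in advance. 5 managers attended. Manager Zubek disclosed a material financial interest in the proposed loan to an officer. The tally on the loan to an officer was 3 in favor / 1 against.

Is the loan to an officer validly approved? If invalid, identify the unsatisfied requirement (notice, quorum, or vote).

Notice: 50 hours given; 48 required (50 ≥ 48). Satisfied.
Quorum: 5 present (interested managers count toward quorum); quorum is 6. Not satisfied.
Vote: the loan to an officer requires three-fourths of the disinterested managers present (5 − 1 = 4). 3/4 of 4 = 3, so 3 affirmative votes are needed; 3 voted in favor. Satisfied. (Moot — without a quorum no business can be validly transacted.)

Invalid — quorum requirement not satisfied.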